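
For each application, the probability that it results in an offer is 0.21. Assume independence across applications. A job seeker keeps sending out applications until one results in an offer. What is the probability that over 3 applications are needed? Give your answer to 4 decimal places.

0.4930

Y = number of applications to the first success; geometric, p = 0.21.
P(Y > 3) = P(first 3 all fail) = (1−p)^3 = 0.493039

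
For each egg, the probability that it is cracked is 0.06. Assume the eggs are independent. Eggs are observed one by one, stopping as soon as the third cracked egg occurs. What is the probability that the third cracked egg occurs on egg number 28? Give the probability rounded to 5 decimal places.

0.01614

Y = trial on which the third success occurs; negative binomial, r=3, p=0.06.
P(Y=28) = C(27,2) · p^3 · (1−p)^25
= 351 · 0.000216 · 0.21291 = 0.0161420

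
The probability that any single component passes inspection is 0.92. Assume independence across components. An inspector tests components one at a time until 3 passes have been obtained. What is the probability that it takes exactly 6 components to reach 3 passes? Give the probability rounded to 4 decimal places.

Y = trial on which the third success occurs; negative binomial, r=3, p=0.92.
P(Y=6) = C(5,2) · p^3 · (1−p)^3
= 10 · 0.77869 · 0.000512 = 0.003987

0.0040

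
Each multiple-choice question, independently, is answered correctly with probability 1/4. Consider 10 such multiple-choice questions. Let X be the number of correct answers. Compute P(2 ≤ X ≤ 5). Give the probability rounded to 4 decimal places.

X ~ Binomial(10, 0.25); P(2 ≤ X ≤ 5) = Σ C(10,k) p^k (1−p)^(10−k) over k:
  k=2: C(10,2)·0.25^2·0.75^8 = 0.281568
  k=3: C(10,3)·0.25^3·0.75^7 = 0.250282
  k=4: C(10,4)·0.25^4·0.75^6 = 0.145998
  k=5: C(10,5)·0.25^5·0.75^5 = 0.058399
Total = 0.736247

0.7362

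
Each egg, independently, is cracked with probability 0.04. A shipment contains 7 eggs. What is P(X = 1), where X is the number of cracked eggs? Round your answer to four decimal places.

0.2192

X ~ Binomial(n=7, p=0.04).
P(X=1) = C(7,1) · p^1 · (1−p)^6
= 7 · 0.04 · 0.78276 = 0.219172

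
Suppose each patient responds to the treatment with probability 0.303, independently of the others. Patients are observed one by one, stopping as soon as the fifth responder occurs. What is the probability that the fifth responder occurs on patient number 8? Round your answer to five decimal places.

Y = trial on which the fifth success occurs; negative binomial, r=5, p=0.303.
P(Y=8) = C(7,4) · p^5 · (1−p)^3
= 35 · 0.002554 · 0.33861 = 0.0302677

0.03027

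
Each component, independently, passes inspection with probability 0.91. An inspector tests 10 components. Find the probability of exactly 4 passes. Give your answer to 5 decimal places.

0.00008

X ~ Binomial(n=10, p=0.91).
P(X=4) = C(10,4) · p^4 · (1−p)^6
= 210 · 0.68575 · 5.3144e-07 = 0.0000765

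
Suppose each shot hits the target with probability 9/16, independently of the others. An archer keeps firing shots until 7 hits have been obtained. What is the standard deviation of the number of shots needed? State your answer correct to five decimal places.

3.11111

Y = total shots until the seventh success; negative binomial with r=7, p=0.5625.
SD(Y) = √[r(1−p)/p²] = √(9.6790123) = 3.1111111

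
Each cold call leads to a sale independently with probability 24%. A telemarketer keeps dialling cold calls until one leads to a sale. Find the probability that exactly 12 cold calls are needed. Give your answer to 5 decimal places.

0.01173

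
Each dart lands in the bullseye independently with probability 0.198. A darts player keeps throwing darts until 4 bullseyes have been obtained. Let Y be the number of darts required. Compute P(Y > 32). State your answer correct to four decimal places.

0.0976

Needing more than 32 darts ⇔ fewer than 4 successes in the first 32. With X ~ Binomial(32, 0.198), P(Y > 32) = P(X ≤ 3).
  k=0: C(32,0)·0.198^0·0.802^32 = 0.000858
  k=1: C(32,1)·0.198^1·0.802^31 = 0.006780
  k=2: C(32,2)·0.198^2·0.802^30 = 0.025944
  k=3: C(32,3)·0.198^3·0.802^29 = 0.064052
P(X ≤ 3) = 0.097635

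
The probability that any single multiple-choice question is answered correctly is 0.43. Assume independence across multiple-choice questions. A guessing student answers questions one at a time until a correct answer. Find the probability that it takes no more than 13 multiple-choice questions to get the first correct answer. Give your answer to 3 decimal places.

0.999

Y = number of multiple-choice questions to the first success; geometric, p = 0.43.
P(Y ≤ 13) = 1 − (1−p)^13 = 1 − 0.00067 = 0.99933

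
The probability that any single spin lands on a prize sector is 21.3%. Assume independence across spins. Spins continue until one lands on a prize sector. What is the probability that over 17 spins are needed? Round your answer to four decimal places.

0.0170

Y = number of spins to the first success; geometric, p = 0.213.
P(Y > 17) = P(first 17 all fail) = (1−p)^17 = 0.017044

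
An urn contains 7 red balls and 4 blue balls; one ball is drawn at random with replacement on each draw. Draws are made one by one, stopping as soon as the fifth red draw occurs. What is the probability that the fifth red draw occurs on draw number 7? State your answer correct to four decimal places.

0.2070

Y = trial on which the fifth success occurs; negative binomial, r=5, p=0.636364.
P(Y=7) = C(6,4) · p^5 · (1−p)^2
= 15 · 0.10436 · 0.13223 = 0.206992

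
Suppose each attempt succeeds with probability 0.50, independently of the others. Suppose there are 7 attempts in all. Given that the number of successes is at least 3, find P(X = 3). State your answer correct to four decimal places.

X ~ Binomial(7, 0.50). Want P(X=3 | X≥3) = P(X=3) / P(X≥3).
P(X=3) = C(7,3)·0.50^3·0.50^4 = 0.273438
P(X≥3) = 1 − 0.007812 − 0.054688 − 0.164062 = 0.773438
Ratio = 0.273438 / 0.773438 = 0.353535

0.3535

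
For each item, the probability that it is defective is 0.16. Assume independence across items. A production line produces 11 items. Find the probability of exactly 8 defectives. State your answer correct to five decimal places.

X ~ Binomial(n=11, p=0.16).
P(X=8) = C(11,8) · p^8 · (1−p)^3
= 165 · 4.295e-07 · 0.5927 = 0.0000420

0.00004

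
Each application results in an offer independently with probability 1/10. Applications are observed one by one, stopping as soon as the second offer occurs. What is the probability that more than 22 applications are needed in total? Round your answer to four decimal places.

Needing more than 22 applications ⇔ fewer than 2 successes in the first 22. With X ~ Binomial(22, 0.10), P(Y > 22) = P(X ≤ 1).
  k=0: C(22,0)·0.10^0·0.90^22 = 0.098477
  k=1: C(22,1)·0.10^1·0.90^21 = 0.240722
P(X ≤ 1) = 0.339199

0.3392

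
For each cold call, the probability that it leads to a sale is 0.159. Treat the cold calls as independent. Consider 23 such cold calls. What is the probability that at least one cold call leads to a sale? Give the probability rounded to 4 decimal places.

P(at least one) = 1 − P(none) = 1 − (1 − 0.159)^23
= 1 − 0.018634 = 0.981366

0.9814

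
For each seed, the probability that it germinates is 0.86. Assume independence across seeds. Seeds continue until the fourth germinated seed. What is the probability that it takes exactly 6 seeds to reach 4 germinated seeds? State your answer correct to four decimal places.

Y = trial on which the fourth success occurs; negative binomial, r=4, p=0.86.
P(Y=6) = C(5,3) · p^4 · (1−p)^2
= 10 · 0.54701 · 0.0196 = 0.107214

0.1072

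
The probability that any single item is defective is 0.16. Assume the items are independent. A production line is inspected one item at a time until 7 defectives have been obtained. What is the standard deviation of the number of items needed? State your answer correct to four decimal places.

15.1554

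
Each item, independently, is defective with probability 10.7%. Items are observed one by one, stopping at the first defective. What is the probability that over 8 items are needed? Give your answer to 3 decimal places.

Y = number of items to the first success; geometric, p = 0.107.
P(Y > 8) = P(first 8 all fail) = (1−p)^8 = 0.40440

0.404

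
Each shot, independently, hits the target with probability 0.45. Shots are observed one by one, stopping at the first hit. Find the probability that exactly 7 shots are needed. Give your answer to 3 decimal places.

Geometric (trials to first success), p = 0.45.
P(Y = 7) = (1−p)^6 · p = 0.027681 · 0.45 = 0.01246

0.012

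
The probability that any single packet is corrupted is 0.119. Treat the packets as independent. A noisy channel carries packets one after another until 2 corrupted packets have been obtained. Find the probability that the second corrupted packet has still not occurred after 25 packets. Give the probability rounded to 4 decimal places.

Needing more than 25 packets ⇔ fewer than 2 successes in the first 25. With X ~ Binomial(25, 0.119), P(Y > 25) = P(X ≤ 1).
  k=0: C(25,0)·0.119^0·0.881^25 = 0.042111
  k=1: C(25,1)·0.119^1·0.881^24 = 0.142203
P(X ≤ 1) = 0.184314

0.1843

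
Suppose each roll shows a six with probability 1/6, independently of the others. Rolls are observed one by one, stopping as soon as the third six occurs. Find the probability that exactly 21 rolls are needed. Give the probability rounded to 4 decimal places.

Y = trial on which the third success occurs; negative binomial, r=3, p=0.166667.
P(Y=21) = C(20,2) · p^3 · (1−p)^18
= 190 · 0.0046296 · 0.037561 = 0.033040

0.0330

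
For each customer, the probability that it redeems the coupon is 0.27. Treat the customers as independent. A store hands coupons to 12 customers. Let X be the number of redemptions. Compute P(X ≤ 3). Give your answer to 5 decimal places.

0.58625

X ~ Binomial(12, 0.27); P(X ≤ 3) = Σ C(12,k) p^k (1−p)^(12−k) over k:
  k=0: C(12,0)·0.27^0·0.73^12 = 0.0229020
  k=1: C(12,1)·0.27^1·0.73^11 = 0.1016474
  k=2: C(12,2)·0.27^2·0.73^10 = 0.2067760
  k=3: C(12,3)·0.27^3·0.73^9 = 0.2549293
Total = 0.5862547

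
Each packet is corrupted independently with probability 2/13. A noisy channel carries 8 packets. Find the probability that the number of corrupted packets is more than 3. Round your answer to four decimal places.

X ~ Binomial(8, 0.153846); P(X ≥ 4) = Σ C(8,k) p^k (1−p)^(8−k) over k:
  k=4: C(8,4)·0.153846^4·0.846154^4 = 0.020102
  k=5: C(8,5)·0.153846^5·0.846154^3 = 0.002924
  k=6: C(8,6)·0.153846^6·0.846154^2 = 0.000266
  k=7: C(8,7)·0.153846^7·0.846154^1 = 0.000014
  k=8: C(8,8)·0.153846^8·0.846154^0 = 0.000000
Total = 0.023306

0.0233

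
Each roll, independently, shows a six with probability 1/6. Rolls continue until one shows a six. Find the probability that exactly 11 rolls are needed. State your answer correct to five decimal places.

0.02692

Geometric (trials to first success), p = 0.166667.
P(Y = 11) = (1−p)^10 · p = 0.16151 · 0.166667 = 0.0269176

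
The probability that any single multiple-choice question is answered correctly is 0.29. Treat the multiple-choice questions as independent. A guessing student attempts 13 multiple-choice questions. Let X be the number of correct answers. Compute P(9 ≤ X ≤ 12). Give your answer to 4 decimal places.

X ~ Binomial(13, 0.29); P(9 ≤ X ≤ 12) = Σ C(13,k) p^k (1−p)^(13−k) over k:
  k=9: C(13,9)·0.29^9·0.71^4 = 0.002636
  k=10: C(13,10)·0.29^10·0.71^3 = 0.000431
  k=11: C(13,11)·0.29^11·0.71^2 = 0.000048
  k=12: C(13,12)·0.29^12·0.71^1 = 0.000003
Total = 0.003118

0.0031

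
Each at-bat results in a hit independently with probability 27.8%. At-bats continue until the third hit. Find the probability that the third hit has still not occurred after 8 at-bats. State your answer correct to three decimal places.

Needing more than 8 at-bats ⇔ fewer than 3 successes in the first 8. With X ~ Binomial(8, 0.278), P(Y > 8) = P(X ≤ 2).
  k=0: C(8,0)·0.278^0·0.722^8 = 0.07384
  k=1: C(8,1)·0.278^1·0.722^7 = 0.22745
  k=2: C(8,2)·0.278^2·0.722^6 = 0.30653
P(X ≤ 2) = 0.60782

0.608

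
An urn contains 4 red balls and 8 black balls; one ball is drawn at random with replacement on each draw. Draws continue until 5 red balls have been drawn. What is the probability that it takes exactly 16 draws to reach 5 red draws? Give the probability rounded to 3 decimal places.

Y = trial on which the fifth success occurs; negative binomial, r=5, p=0.333333.
P(Y=16) = C(15,4) · p^5 · (1−p)^11
= 1365 · 0.0041152 · 0.011561 = 0.06494

0.065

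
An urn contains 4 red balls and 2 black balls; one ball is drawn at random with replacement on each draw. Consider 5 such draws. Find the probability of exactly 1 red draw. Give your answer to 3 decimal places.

X ~ Binomial(n=5, p=0.666667).
P(X=1) = C(5,1) · p^1 · (1−p)^4
= 5 · 0.66667 · 0.012346 = 0.04115

0.041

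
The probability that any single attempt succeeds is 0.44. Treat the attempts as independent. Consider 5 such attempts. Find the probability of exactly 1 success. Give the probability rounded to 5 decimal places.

0.21636

X ~ Binomial(n=5, p=0.44).
P(X=1) = C(5,1) · p^1 · (1−p)^4
= 5 · 0.44 · 0.098345 = 0.2163589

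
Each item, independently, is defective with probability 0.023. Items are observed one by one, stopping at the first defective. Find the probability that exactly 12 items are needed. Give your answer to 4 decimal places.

Geometric (trials to first success), p = 0.023.
P(Y = 12) = (1−p)^11 · p = 0.77418 · 0.023 = 0.017806

0.0178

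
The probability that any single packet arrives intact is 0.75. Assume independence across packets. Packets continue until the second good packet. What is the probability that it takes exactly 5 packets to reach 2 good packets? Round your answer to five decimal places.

Y = trial on which the second success occurs; negative binomial, r=2, p=0.75.
P(Y=5) = C(4,1) · p^2 · (1−p)^3
= 4 · 0.5625 · 0.015625 = 0.0351562

0.03516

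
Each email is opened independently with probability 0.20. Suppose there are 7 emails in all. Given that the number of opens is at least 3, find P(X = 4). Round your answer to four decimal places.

0.1937

X ~ Binomial(7, 0.20). Want P(X=4 | X≥3) = P(X=4) / P(X≥3).
P(X=4) = C(7,4)·0.20^4·0.80^3 = 0.028672
P(X≥3) = 1 − 0.209715 − 0.367002 − 0.275251 = 0.148032
Ratio = 0.028672 / 0.148032 = 0.193688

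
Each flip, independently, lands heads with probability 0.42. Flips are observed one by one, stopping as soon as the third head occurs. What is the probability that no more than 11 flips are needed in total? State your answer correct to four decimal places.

Finishing within 11 flips ⇔ at least 3 successes in the first 11. With X ~ Binomial(11, 0.42), P(Y ≤ 11) = 1 − P(X ≤ 2).
  k=0: C(11,0)·0.42^0·0.58^11 = 0.002499
  k=1: C(11,1)·0.42^1·0.58^10 = 0.019903
  k=2: C(11,2)·0.42^2·0.58^9 = 0.072063
1 − 0.094465 = 0.905535

0.9055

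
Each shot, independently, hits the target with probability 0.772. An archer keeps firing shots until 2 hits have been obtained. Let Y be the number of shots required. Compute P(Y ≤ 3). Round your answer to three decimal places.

Finishing within 3 shots ⇔ at least 2 successes in the first 3. With X ~ Binomial(3, 0.772), P(Y ≤ 3) = 1 − P(X ≤ 1).
  k=0: C(3,0)·0.772^0·0.228^3 = 0.01185
  k=1: C(3,1)·0.772^1·0.228^2 = 0.12039
1 − 0.13225 = 0.86775

0.868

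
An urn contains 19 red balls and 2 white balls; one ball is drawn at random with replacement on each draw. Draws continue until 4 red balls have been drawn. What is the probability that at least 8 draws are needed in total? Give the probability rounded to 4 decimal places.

0.0023

Needing more than 7 draws ⇔ fewer than 4 successes in the first 7. With X ~ Binomial(7, 0.904762), P(Y > 7) = P(X ≤ 3).
  k=0: C(7,0)·0.904762^0·0.095238^7 = 0.000000
  k=1: C(7,1)·0.904762^1·0.095238^6 = 0.000005
  k=2: C(7,2)·0.904762^2·0.095238^5 = 0.000135
  k=3: C(7,3)·0.904762^3·0.095238^4 = 0.002133
P(X ≤ 3) = 0.002272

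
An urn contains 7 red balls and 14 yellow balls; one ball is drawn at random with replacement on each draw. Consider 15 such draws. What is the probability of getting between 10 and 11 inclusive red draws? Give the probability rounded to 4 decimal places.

X ~ Binomial(15, 0.333333); P(10 ≤ X ≤ 11) = Σ C(15,k) p^k (1−p)^(15−k) over k:
  k=10: C(15,10)·0.333333^10·0.666667^5 = 0.006697
  k=11: C(15,11)·0.333333^11·0.666667^4 = 0.001522
Total = 0.008219

0.0082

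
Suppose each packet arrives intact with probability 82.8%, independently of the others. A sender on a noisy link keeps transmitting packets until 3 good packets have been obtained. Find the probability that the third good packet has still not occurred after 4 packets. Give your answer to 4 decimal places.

Needing more than 4 packets ⇔ fewer than 3 successes in the first 4. With X ~ Binomial(4, 0.828), P(Y > 4) = P(X ≤ 2).
  k=0: C(4,0)·0.828^0·0.172^4 = 0.000875
  k=1: C(4,1)·0.828^1·0.172^3 = 0.016853
  k=2: C(4,2)·0.828^2·0.172^2 = 0.121694
P(X ≤ 2) = 0.139422

0.1394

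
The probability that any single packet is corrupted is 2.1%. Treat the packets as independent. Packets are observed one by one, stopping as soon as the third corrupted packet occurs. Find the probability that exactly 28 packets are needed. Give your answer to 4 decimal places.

0.0019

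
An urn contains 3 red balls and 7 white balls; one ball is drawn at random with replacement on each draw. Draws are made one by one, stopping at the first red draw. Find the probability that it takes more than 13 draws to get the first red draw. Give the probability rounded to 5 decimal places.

0.00969

Y = number of draws to the first success; geometric, p = 0.30.
P(Y > 13) = P(first 13 all fail) = (1−p)^13 = 0.0096889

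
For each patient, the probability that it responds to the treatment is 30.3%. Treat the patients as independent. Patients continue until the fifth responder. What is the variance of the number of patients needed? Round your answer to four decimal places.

37.9592

Y = total patients until the fifth success; negative binomial with r=5, p=0.303.
Var(Y) = r(1−p)/p² = 5·0.697 / 0.303² = 37.959241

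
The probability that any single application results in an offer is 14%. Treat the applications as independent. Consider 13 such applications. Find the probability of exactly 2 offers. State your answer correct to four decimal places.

X ~ Binomial(n=13, p=0.14).
P(X=2) = C(13,2) · p^2 · (1−p)^11
= 78 · 0.0196 · 0.19032 = 0.290960

0.2910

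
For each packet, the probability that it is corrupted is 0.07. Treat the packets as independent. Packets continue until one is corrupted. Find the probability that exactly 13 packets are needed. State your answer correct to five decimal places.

Geometric (trials to first success), p = 0.07.
P(Y = 13) = (1−p)^12 · p = 0.4186 · 0.07 = 0.0293017

0.02930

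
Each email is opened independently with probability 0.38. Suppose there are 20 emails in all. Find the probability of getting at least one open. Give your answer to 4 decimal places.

P(at least one) = 1 − P(none) = 1 − (1 − 0.38)^20
= 1 − 0.000070 = 0.999930

0.9999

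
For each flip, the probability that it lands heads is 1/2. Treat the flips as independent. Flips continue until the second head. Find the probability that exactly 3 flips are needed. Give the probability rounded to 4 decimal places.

Y = trial on which the second success occurs; negative binomial, r=2, p=0.50.
P(Y=3) = C(2,1) · p^2 · (1−p)^1
= 2 · 0.25 · 0.5 = 0.250000

0.2500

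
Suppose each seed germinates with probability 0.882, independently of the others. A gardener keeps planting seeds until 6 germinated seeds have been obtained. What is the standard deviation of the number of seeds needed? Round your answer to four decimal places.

0.9540

Y = total seeds until the sixth success; negative binomial with r=6, p=0.882.
SD(Y) = √[r(1−p)/p²] = √(0.910115) = 0.953999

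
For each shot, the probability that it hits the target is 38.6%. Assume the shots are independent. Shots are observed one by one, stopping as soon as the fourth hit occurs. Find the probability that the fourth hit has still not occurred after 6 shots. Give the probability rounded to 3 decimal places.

Needing more than 6 shots ⇔ fewer than 4 successes in the first 6. With X ~ Binomial(6, 0.386), P(Y > 6) = P(X ≤ 3).
  k=0: C(6,0)·0.386^0·0.614^6 = 0.05358
  k=1: C(6,1)·0.386^1·0.614^5 = 0.20211
  k=2: C(6,2)·0.386^2·0.614^4 = 0.31764
  k=3: C(6,3)·0.386^3·0.614^3 = 0.26625
P(X ≤ 3) = 0.83959

0.840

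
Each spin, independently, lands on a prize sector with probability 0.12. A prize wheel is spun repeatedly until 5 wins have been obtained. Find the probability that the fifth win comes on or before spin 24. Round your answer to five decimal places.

Finishing within 24 spins ⇔ at least 5 successes in the first 24. With X ~ Binomial(24, 0.12), P(Y ≤ 24) = 1 − P(X ≤ 4).
  k=0: C(24,0)·0.12^0·0.88^24 = 0.0465140
  k=1: C(24,1)·0.12^1·0.88^23 = 0.1522278
  k=2: C(24,2)·0.12^2·0.88^22 = 0.2387209
  k=3: C(24,3)·0.12^3·0.88^21 = 0.2387209
  k=4: C(24,4)·0.12^4·0.88^20 = 0.1709024
1 − 0.8470860 = 0.1529140

0.15291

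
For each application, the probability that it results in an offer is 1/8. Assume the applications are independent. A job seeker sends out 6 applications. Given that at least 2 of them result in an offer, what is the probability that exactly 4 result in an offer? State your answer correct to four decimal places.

0.0168

X ~ Binomial(6, 0.125). Want P(X=4 | X≥2) = P(X=4) / P(X≥2).
P(X=4) = C(6,4)·0.125^4·0.875^2 = 0.002804
P(X≥2) = 1 − 0.448795 − 0.384682 = 0.166523
Ratio = 0.002804 / 0.166523 = 0.016837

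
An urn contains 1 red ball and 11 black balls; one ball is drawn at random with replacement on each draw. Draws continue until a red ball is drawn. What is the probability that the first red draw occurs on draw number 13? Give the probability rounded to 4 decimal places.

0.0293

Geometric (trials to first success), p = 0.083333.
P(Y = 13) = (1−p)^12 · p = 0.352 · 0.083333 = 0.029333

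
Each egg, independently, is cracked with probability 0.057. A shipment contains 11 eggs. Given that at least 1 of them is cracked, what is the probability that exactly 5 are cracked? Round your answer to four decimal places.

X ~ Binomial(11, 0.057). Want P(X=5 | X≥1) = P(X=5) / P(X≥1).
P(X=5) = C(11,5)·0.057^5·0.943^6 = 0.000195
P(X≥1) = 1 − 0.524359 = 0.475641
Ratio = 0.000195 / 0.475641 = 0.000411

0.0004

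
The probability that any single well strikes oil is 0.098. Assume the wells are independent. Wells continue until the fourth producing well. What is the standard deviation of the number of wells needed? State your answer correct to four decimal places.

Y = total wells until the fourth success; negative binomial with r=4, p=0.098.
SD(Y) = √[r(1−p)/p²] = √(375.676801) = 19.382384

19.3824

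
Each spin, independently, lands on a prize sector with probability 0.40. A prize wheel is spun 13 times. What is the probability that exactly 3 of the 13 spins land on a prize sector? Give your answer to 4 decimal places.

0.1107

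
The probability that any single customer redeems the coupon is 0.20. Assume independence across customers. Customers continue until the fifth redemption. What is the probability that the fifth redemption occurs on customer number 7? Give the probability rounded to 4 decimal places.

Y = trial on which the fifth success occurs; negative binomial, r=5, p=0.20.
P(Y=7) = C(6,4) · p^5 · (1−p)^2
= 15 · 0.00032 · 0.64 = 0.003072

0.0031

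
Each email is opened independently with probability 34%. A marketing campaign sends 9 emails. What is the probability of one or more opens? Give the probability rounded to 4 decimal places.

P(at least one) = 1 − P(none) = 1 − (1 − 0.34)^9
= 1 − 0.023763 = 0.976237

0.9762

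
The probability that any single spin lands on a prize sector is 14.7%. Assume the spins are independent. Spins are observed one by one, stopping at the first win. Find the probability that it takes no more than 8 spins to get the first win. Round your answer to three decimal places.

Y = number of spins to the first success; geometric, p = 0.147.
P(Y ≤ 8) = 1 − (1−p)^8 = 1 − 0.28028 = 0.71972

0.720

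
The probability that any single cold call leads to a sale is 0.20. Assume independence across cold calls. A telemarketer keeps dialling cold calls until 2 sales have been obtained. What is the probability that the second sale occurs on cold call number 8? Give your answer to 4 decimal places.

Y = trial on which the second success occurs; negative binomial, r=2, p=0.20.
P(Y=8) = C(7,1) · p^2 · (1−p)^6
= 7 · 0.04 · 0.26214 = 0.073400

0.0734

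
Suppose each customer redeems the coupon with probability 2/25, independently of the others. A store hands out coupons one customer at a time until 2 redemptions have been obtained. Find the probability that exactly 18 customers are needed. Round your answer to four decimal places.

0.0287

Y = trial on which the second success occurs; negative binomial, r=2, p=0.08.
P(Y=18) = C(17,1) · p^2 · (1−p)^16
= 17 · 0.0064 · 0.26339 = 0.028657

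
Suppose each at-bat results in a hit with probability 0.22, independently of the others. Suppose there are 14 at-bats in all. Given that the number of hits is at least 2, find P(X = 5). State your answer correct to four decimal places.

0.1301

X ~ Binomial(14, 0.22). Want P(X=5 | X≥2) = P(X=5) / P(X≥2).
P(X=5) = C(14,5)·0.22^5·0.78^9 = 0.110263
P(X≥2) = 1 − 0.030855 − 0.121837 = 0.847308
Ratio = 0.110263 / 0.847308 = 0.130133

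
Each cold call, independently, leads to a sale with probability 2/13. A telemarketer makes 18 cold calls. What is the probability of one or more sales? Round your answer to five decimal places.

P(at least one) = 1 − P(none) = 1 − (1 − 0.153846)^18
= 1 − 0.0494411 = 0.9505589

0.95056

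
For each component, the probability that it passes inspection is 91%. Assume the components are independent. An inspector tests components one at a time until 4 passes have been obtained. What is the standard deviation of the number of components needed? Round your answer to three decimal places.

0.659

Y = total components until the fourth success; negative binomial with r=4, p=0.91.
SD(Y) = √[r(1−p)/p²] = √(0.43473) = 0.65934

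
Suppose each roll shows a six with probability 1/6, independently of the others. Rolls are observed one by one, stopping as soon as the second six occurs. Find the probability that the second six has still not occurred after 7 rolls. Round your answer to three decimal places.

0.670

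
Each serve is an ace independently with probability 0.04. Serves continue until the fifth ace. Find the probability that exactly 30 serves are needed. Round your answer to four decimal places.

0.0009

Y = trial on which the fifth success occurs; negative binomial, r=5, p=0.04.
P(Y=30) = C(29,4) · p^5 · (1−p)^25
= 23751 · 1.024e-07 · 0.3604 = 0.000877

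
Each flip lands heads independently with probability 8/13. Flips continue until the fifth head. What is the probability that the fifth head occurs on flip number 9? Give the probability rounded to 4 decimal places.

0.1352

Y = trial on which the fifth success occurs; negative binomial, r=5, p=0.615385.
P(Y=9) = C(8,4) · p^5 · (1−p)^4
= 70 · 0.088254 · 0.021883 = 0.135188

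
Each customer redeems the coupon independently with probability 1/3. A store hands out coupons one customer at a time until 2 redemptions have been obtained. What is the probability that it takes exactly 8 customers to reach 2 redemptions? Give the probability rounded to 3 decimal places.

0.068

Y = trial on which the second success occurs; negative binomial, r=2, p=0.333333.
P(Y=8) = C(7,1) · p^2 · (1−p)^6
= 7 · 0.11111 · 0.087791 = 0.06828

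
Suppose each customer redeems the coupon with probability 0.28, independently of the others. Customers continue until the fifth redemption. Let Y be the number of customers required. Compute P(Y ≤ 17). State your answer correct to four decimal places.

0.5396

Finishing within 17 customers ⇔ at least 5 successes in the first 17. With X ~ Binomial(17, 0.28), P(Y ≤ 17) = 1 − P(X ≤ 4).
  k=0: C(17,0)·0.28^0·0.72^17 = 0.003755
  k=1: C(17,1)·0.28^1·0.72^16 = 0.024827
  k=2: C(17,2)·0.28^2·0.72^15 = 0.077240
  k=3: C(17,3)·0.28^3·0.72^14 = 0.150189
  k=4: C(17,4)·0.28^4·0.72^13 = 0.204424
1 − 0.460435 = 0.539565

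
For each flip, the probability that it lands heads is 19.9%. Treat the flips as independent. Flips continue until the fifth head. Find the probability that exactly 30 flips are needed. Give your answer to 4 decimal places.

0.0289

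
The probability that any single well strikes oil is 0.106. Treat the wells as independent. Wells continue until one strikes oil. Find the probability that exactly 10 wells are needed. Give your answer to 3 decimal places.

0.039

Geometric (trials to first success), p = 0.106.
P(Y = 10) = (1−p)^9 · p = 0.36479 · 0.106 = 0.03867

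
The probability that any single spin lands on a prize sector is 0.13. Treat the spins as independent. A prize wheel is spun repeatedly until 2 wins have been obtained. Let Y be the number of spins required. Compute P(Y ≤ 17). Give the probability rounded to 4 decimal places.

0.6682

Finishing within 17 spins ⇔ at least 2 successes in the first 17. With X ~ Binomial(17, 0.13), P(Y ≤ 17) = 1 − P(X ≤ 1).
  k=0: C(17,0)·0.13^0·0.87^17 = 0.093719
  k=1: C(17,1)·0.13^1·0.87^16 = 0.238068
1 − 0.331787 = 0.668213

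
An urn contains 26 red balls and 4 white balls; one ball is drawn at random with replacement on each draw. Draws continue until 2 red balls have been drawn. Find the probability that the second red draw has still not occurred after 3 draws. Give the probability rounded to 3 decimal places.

0.049

Needing more than 3 draws ⇔ fewer than 2 successes in the first 3. With X ~ Binomial(3, 0.866667), P(Y > 3) = P(X ≤ 1).
  k=0: C(3,0)·0.866667^0·0.133333^3 = 0.00237
  k=1: C(3,1)·0.866667^1·0.133333^2 = 0.04622
P(X ≤ 1) = 0.04859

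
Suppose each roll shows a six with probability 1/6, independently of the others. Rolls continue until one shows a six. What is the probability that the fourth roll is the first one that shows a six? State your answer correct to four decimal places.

Geometric (trials to first success), p = 0.166667.
P(Y = 4) = (1−p)^3 · p = 0.5787 · 0.166667 = 0.096451

0.0965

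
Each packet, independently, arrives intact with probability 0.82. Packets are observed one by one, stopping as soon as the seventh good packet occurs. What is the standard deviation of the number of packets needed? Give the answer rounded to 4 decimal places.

1.3689

Y = total packets until the seventh success; negative binomial with r=7, p=0.82.
SD(Y) = √[r(1−p)/p²] = √(1.873885) = 1.368899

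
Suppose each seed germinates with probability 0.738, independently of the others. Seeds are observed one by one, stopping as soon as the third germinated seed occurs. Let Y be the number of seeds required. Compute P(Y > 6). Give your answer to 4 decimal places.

0.0443

Needing more than 6 seeds ⇔ fewer than 3 successes in the first 6. With X ~ Binomial(6, 0.738), P(Y > 6) = P(X ≤ 2).
  k=0: C(6,0)·0.738^0·0.262^6 = 0.000323
  k=1: C(6,1)·0.738^1·0.262^5 = 0.005467
  k=2: C(6,2)·0.738^2·0.262^4 = 0.038495
P(X ≤ 2) = 0.044285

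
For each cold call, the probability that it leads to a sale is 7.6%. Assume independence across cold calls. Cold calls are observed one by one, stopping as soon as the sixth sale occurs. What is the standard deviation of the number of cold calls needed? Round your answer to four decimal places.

30.9812

Y = total cold calls until the sixth success; negative binomial with r=6, p=0.076.
SD(Y) = √[r(1−p)/p²] = √(959.833795) = 30.981185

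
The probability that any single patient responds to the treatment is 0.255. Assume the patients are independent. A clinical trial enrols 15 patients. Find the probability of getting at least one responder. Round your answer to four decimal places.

P(at least one) = 1 − P(none) = 1 − (1 − 0.255)^15
= 1 − 0.012088 = 0.987912

0.9879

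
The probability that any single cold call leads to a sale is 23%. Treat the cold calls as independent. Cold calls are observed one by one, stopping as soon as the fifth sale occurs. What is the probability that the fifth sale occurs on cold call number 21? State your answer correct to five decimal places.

0.04762

Y = trial on which the fifth success occurs; negative binomial, r=5, p=0.23.
P(Y=21) = C(20,4) · p^5 · (1−p)^16
= 4845 · 0.00064363 · 0.01527 = 0.0476195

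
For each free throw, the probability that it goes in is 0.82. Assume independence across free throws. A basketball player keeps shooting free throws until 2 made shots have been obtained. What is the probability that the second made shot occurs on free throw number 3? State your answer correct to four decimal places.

0.2421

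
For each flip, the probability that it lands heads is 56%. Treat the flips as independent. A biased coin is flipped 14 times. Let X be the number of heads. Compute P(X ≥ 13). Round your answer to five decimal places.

X ~ Binomial(14, 0.56); P(X ≥ 13) = Σ C(14,k) p^k (1−p)^(14−k) over k:
  k=13: C(14,13)·0.56^13·0.44^1 = 0.0032811
  k=14: C(14,14)·0.56^14·0.44^0 = 0.0002983
Total = 0.0035794

0.00358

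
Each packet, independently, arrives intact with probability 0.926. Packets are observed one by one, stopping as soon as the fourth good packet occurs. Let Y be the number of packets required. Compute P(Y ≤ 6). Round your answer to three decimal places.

0.993

Finishing within 6 packets ⇔ at least 4 successes in the first 6. With X ~ Binomial(6, 0.926), P(Y ≤ 6) = 1 − P(X ≤ 3).
  k=0: C(6,0)·0.926^0·0.074^6 = 0.00000
  k=1: C(6,1)·0.926^1·0.074^5 = 0.00001
  k=2: C(6,2)·0.926^2·0.074^4 = 0.00039
  k=3: C(6,3)·0.926^3·0.074^3 = 0.00644
1 − 0.00683 = 0.99317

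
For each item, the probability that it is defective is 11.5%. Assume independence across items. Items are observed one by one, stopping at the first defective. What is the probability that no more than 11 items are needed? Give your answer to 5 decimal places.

0.73916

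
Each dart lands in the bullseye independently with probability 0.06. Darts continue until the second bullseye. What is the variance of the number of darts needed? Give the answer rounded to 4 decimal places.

522.2222

Y = total darts until the second success; negative binomial with r=2, p=0.06.
Var(Y) = r(1−p)/p² = 2·0.94 / 0.06² = 522.222222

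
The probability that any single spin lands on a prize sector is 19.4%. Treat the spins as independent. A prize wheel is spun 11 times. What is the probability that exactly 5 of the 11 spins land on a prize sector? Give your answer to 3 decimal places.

X ~ Binomial(n=11, p=0.194).
P(X=5) = C(11,5) · p^5 · (1−p)^6
= 462 · 0.00027479 · 0.27416 = 0.03481

0.035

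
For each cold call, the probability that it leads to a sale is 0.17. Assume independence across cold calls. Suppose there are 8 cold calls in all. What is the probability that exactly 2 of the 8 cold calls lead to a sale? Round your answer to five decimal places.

X ~ Binomial(n=8, p=0.17).
P(X=2) = C(8,2) · p^2 · (1−p)^6
= 28 · 0.0289 · 0.32694 = 0.2645602

0.26456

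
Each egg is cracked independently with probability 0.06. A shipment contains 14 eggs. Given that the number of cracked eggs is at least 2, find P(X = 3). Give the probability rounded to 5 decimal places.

X ~ Binomial(14, 0.06). Want P(X=3 | X≥2) = P(X=3) / P(X≥2).
P(X=3) = C(14,3)·0.06^3·0.94^11 = 0.0398072
P(X≥2) = 1 − 0.4205232 − 0.3757867 = 0.2036901
Ratio = 0.0398072 / 0.2036901 = 0.1954301

0.19543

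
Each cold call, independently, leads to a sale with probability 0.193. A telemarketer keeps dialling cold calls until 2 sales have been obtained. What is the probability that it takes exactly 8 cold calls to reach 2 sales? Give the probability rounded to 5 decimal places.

0.07202

Y = trial on which the second success occurs; negative binomial, r=2, p=0.193.
P(Y=8) = C(7,1) · p^2 · (1−p)^6
= 7 · 0.037249 · 0.27621 = 0.0720201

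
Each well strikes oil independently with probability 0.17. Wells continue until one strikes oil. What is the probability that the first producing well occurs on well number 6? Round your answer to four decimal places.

Geometric (trials to first success), p = 0.17.
P(Y = 6) = (1−p)^5 · p = 0.3939 · 0.17 = 0.066964

0.0670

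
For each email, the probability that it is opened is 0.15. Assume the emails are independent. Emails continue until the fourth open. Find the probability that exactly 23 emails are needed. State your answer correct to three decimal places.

0.036

Y = trial on which the fourth success occurs; negative binomial, r=4, p=0.15.
P(Y=23) = C(22,3) · p^4 · (1−p)^19
= 1540 · 0.00050625 · 0.045599 = 0.03555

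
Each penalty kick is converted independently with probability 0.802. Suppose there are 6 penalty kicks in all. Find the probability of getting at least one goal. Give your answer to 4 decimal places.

0.9999

P(at least one) = 1 − P(none) = 1 − (1 − 0.802)^6
= 1 − 0.000060 = 0.999940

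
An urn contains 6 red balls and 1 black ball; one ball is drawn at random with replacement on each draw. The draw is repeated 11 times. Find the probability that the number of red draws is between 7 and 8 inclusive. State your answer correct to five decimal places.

X ~ Binomial(11, 0.857143); P(7 ≤ X ≤ 8) = Σ C(11,k) p^k (1−p)^(11−k) over k:
  k=7: C(11,7)·0.857143^7·0.142857^4 = 0.0467191
  k=8: C(11,8)·0.857143^8·0.142857^3 = 0.1401572
Total = 0.1868763

0.18688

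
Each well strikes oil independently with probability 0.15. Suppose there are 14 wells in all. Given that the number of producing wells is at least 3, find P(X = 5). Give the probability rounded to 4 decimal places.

X ~ Binomial(14, 0.15). Want P(X=5 | X≥3) = P(X=5) / P(X≥3).
P(X=5) = C(14,5)·0.15^5·0.85^9 = 0.035212
P(X≥3) = 1 − 0.102770 − 0.253902 − 0.291240 = 0.352089
Ratio = 0.035212 / 0.352089 = 0.100009

0.1000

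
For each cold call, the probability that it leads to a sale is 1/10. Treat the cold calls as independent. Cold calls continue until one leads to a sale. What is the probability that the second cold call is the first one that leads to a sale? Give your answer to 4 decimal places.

0.0900

Geometric (trials to first success), p = 0.10.
P(Y = 2) = (1−p)^1 · p = 0.9 · 0.10 = 0.090000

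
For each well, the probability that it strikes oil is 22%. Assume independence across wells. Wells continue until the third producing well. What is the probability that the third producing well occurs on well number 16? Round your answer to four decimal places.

0.0442

Y = trial on which the third success occurs; negative binomial, r=3, p=0.22.
P(Y=16) = C(15,2) · p^3 · (1−p)^13
= 105 · 0.010648 · 0.039558 = 0.044227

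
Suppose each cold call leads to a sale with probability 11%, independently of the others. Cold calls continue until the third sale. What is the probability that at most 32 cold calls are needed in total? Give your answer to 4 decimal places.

0.6990

Finishing within 32 cold calls ⇔ at least 3 successes in the first 32. With X ~ Binomial(32, 0.11), P(Y ≤ 32) = 1 − P(X ≤ 2).
  k=0: C(32,0)·0.11^0·0.89^32 = 0.024015
  k=1: C(32,1)·0.11^1·0.89^31 = 0.094980
  k=2: C(32,2)·0.11^2·0.89^30 = 0.181956
1 − 0.300951 = 0.699049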